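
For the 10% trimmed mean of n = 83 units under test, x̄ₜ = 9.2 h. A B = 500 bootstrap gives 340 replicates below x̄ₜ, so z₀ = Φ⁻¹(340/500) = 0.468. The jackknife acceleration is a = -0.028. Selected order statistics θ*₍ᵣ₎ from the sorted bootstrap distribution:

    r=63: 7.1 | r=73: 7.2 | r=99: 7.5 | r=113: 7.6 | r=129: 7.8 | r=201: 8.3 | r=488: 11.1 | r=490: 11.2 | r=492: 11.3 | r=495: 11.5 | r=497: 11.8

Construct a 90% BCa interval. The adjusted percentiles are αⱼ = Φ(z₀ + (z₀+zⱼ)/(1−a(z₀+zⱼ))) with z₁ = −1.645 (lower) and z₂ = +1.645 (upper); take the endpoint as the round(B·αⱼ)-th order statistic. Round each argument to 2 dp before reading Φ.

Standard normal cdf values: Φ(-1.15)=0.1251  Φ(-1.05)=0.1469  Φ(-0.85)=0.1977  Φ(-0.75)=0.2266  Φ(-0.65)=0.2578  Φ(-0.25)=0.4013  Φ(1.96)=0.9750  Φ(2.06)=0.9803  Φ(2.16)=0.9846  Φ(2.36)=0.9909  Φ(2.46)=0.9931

(7.6, 11.8)

Lower: z₀ + z₁ = 0.468 + (-1.645) = -1.177; 1 − a(z₀+z₁) = 1 − (-0.028)(-1.177) = 0.9670; argument = 0.468 + (-1.177)/0.9670 = -0.7491 → -0.75.
α₁ = Φ(-0.75) = 0.2266; rank = round(500 × 0.2266) = 113; θ*₍113₎ = 7.6.
Upper: z₀ + z₂ = 2.113; 1 − a(z₀+z₂) = 1.0592; argument = 2.4630 → 2.46; α₂ = 0.9931; rank = 497; θ*₍497₎ = 11.8.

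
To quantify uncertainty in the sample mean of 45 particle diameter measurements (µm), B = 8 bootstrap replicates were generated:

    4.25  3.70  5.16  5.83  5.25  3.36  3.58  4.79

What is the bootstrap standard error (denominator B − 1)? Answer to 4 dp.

Bootstrap SE is the standard deviation of the 8 replicate means.
Mean of replicates: (4.25 + 3.70 + 5.16 + 5.83 + 5.25 + 3.36 + 3.58 + 4.79) / 8 = 35.92000 / 8 = 4.49000
Sum of squared deviations: (−0.24000)² + (−0.79000)² + (+0.67000)² + (+1.34000)² + (+0.76000)² + (−1.13000)² + (−0.91000)² + (+0.30000)² = 5.69880
Variance = 5.69880 / 7 = 0.81411
SE* = √0.81411

SE* = 0.9023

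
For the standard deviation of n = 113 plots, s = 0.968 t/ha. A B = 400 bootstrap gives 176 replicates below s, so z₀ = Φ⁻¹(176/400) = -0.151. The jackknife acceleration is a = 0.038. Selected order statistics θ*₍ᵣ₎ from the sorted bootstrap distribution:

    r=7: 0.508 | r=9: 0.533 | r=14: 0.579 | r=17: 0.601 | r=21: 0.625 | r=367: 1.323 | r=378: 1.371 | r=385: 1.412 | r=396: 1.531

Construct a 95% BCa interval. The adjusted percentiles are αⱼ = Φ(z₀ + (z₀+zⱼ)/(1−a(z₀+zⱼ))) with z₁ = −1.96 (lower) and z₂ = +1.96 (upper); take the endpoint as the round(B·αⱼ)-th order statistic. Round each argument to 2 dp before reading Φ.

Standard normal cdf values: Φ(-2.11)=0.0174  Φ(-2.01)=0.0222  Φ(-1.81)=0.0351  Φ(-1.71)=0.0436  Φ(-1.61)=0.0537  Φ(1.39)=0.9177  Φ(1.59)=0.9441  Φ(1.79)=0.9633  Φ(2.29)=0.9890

(0.508, 1.412)

Lower: z₀ + z₁ = -0.151 + (-1.960) = -2.111; 1 − a(z₀+z₁) = 1 − (0.038)(-2.111) = 1.0802; argument = -0.151 + (-2.111)/1.0802 = -2.1052 → -2.11.
α₁ = Φ(-2.11) = 0.0174; rank = round(400 × 0.0174) = 7; θ*₍7₎ = 0.508.
Upper: z₀ + z₂ = 1.809; 1 − a(z₀+z₂) = 0.9313; argument = 1.7915 → 1.79; α₂ = 0.9633; rank = 385; θ*₍385₎ = 1.412.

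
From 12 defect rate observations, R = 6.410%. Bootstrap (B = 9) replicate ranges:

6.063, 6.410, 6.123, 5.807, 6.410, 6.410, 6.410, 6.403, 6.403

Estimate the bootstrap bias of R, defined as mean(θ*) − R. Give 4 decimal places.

mean(θ*) = (6.063 + 6.410 + 6.123 + 5.807 + 6.410 + 6.410 + 6.410 + 6.403 + 6.403) / 9 = 6.27100
bias = 6.27100 − 6.410

bias = −0.1390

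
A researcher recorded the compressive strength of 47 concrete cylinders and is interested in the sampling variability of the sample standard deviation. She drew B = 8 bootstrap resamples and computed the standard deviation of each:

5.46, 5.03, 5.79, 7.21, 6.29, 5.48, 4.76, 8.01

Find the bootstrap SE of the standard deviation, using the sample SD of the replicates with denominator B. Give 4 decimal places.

Bootstrap SE is the standard deviation of the 8 replicate standard deviations.
Mean of replicates: (5.46 + 5.03 + 5.79 + 7.21 + 6.29 + 5.48 + 4.76 + 8.01) / 8 = 48.03000 / 8 = 6.00375
Sum of squared deviations: (−0.54375)² + (−0.97375)² + (−0.21375)² + (+1.20625)² + (+0.28625)² + (−0.52375)² + (−1.24375)² + (+2.00625)² = 8.67279
Variance = 8.67279 / 8 = 1.08410
SE* = √1.08410

SE* = 1.0412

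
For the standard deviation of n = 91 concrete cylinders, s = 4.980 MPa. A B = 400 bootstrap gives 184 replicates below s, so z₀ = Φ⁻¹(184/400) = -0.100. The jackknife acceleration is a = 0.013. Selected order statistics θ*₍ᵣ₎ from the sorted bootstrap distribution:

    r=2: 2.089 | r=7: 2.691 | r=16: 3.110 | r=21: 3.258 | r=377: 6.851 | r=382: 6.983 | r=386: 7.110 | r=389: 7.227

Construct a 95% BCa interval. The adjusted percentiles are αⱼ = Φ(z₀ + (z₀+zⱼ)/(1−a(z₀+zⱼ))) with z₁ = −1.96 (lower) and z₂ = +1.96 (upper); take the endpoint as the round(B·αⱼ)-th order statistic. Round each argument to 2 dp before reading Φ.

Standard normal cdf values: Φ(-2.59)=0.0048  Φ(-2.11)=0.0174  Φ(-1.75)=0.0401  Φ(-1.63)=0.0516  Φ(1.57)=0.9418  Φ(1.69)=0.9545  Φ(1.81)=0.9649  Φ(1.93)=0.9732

Lower: z₀ + z₁ = -0.100 + (-1.960) = -2.060; 1 − a(z₀+z₁) = 1 − (0.013)(-2.060) = 1.0268; argument = -0.100 + (-2.060)/1.0268 = -2.1063 → -2.11.
α₁ = Φ(-2.11) = 0.0174; rank = round(400 × 0.0174) = 7; θ*₍7₎ = 2.691.
Upper: z₀ + z₂ = 1.860; 1 − a(z₀+z₂) = 0.9758; argument = 1.8061 → 1.81; α₂ = 0.9649; rank = 386; θ*₍386₎ = 7.110.

(2.691, 7.110)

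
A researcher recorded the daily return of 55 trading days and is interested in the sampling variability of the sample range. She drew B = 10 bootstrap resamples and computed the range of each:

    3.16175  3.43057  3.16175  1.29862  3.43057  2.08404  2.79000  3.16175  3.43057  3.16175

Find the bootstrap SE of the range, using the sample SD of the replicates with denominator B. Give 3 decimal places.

Bootstrap SE is the standard deviation of the 10 replicate ranges.
Mean of replicates: (3.16175 + 3.43057 + 3.16175 + 1.29862 + 3.43057 + 2.08404 + 2.79000 + 3.16175 + 3.43057 + 3.16175) / 10 = 29.111370 / 10 = 2.911137
Sum of squared deviations: (+0.250613)² + (+0.519433)² + (+0.250613)² + (−1.612517)² + (+0.519433)² + (−0.827097)² + (−0.121137)² + (+0.250613)² + (+0.519433)² + (+0.250613)² = 4.359634
Variance = 4.359634 / 10 = 0.435963
SE* = √0.435963

SE* = 0.660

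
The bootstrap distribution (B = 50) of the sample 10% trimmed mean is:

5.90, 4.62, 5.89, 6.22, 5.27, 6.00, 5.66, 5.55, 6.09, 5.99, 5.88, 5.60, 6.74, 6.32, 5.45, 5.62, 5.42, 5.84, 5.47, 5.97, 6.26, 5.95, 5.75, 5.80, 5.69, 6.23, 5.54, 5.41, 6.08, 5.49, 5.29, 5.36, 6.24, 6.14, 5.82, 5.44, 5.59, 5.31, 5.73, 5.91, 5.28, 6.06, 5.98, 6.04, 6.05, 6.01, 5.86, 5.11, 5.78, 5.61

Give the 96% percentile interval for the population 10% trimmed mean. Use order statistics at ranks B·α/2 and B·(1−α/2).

Sorted replicates: 4.62, 5.11, 5.27, 5.28, 5.29, 5.31, 5.36, 5.41, 5.42, 5.44, 5.45, 5.47, 5.49, 5.54, 5.55, 5.59, 5.60, 5.61, 5.62, 5.66, 5.69, 5.73, 5.75, 5.78, 5.80, 5.82, 5.84, 5.86, 5.88, 5.89, 5.90, 5.91, 5.95, 5.97, 5.98, 5.99, 6.00, 6.01, 6.04, 6.05, 6.06, 6.08, 6.09, 6.14, 6.22, 6.23, 6.24, 6.26, 6.32, 6.74
α = 0.04; lower rank = 50 × 0.020 = 1; upper rank = 50 × 0.980 = 49.
The 1st smallest replicate is 4.62; the 49th is 6.32.

(4.62, 6.32)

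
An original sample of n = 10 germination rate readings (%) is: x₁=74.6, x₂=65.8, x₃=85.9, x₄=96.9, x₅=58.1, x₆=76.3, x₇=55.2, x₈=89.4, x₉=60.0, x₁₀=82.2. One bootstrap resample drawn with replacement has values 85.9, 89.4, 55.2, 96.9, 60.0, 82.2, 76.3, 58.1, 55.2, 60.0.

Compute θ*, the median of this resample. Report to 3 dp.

θ* = 68.150

Sorted: 55.2, 55.2, 58.1, 60.0, 60.0, 76.3, 82.2, 85.9, 89.4, 96.9
Median = average of the two middle values = 68.150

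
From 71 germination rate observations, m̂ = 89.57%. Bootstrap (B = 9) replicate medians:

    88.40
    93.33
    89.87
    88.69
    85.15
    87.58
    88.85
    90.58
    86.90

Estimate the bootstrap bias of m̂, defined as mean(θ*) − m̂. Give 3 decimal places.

mean(θ*) = (88.40 + 93.33 + 89.87 + 88.69 + 85.15 + 87.58 + 88.85 + 90.58 + 86.90) / 9 = 88.8167
bias = 88.8167 − 89.57

bias = −0.753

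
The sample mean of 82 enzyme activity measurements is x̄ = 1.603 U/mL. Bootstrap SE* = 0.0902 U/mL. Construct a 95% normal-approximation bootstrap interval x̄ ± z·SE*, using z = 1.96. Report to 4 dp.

Margin = 1.96 × 0.0902 = 0.17679
Interval: 1.603 ± 0.17679

(1.4262, 1.7798)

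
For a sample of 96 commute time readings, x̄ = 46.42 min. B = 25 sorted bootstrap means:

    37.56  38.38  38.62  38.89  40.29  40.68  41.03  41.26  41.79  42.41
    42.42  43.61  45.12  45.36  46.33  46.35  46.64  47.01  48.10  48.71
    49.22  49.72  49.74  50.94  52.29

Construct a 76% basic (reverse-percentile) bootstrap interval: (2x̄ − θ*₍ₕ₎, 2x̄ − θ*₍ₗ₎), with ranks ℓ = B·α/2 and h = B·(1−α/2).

Percentile endpoints at ranks 3 and 22: θ*₍3₎ = 38.62, θ*₍22₎ = 49.72.
Basic interval reflects these around x̄:
  lower = 2 × 46.42 − 49.72 = 43.12
  upper = 2 × 46.42 − 38.62 = 54.22

(43.12, 54.22)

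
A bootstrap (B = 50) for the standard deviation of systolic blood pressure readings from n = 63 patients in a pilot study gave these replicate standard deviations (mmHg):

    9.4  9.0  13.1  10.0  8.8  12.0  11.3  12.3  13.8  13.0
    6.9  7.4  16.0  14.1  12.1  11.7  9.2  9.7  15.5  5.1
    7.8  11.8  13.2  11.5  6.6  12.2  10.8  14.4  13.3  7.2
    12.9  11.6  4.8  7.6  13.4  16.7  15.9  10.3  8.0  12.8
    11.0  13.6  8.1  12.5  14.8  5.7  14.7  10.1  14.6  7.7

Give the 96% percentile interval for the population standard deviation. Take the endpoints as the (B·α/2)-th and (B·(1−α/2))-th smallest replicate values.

Sorted replicates: 4.8, 5.1, 5.7, 6.6, 6.9, 7.2, 7.4, 7.6, 7.7, 7.8, 8.0, 8.1, 8.8, 9.0, 9.2, 9.4, 9.7, 10.0, 10.1, 10.3, 10.8, 11.0, 11.3, 11.5, 11.6, 11.7, 11.8, 12.0, 12.1, 12.2, 12.3, 12.5, 12.8, 12.9, 13.0, 13.1, 13.2, 13.3, 13.4, 13.6, 13.8, 14.1, 14.4, 14.6, 14.7, 14.8, 15.5, 15.9, 16.0, 16.7
α = 0.04; lower rank = 50 × 0.020 = 1; upper rank = 50 × 0.980 = 49.
The 1st smallest replicate is 4.8; the 49th is 16.0.

(4.8, 16.0)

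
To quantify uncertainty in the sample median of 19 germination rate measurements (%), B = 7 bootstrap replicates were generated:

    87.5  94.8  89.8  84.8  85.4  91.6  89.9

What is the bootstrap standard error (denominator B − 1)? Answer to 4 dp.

SE* = 3.5263

Bootstrap SE is the standard deviation of the 7 replicate medians.
Mean of replicates: (87.5 + 94.8 + 89.8 + 84.8 + 85.4 + 91.6 + 89.9) / 7 = 623.80000 / 7 = 89.11429
Sum of squared deviations: (−1.61429)² + (+5.68571)² + (+0.68571)² + (−4.31429)² + (−3.71429)² + (+2.48571)² + (+0.78571)² = 74.60857
Variance = 74.60857 / 6 = 12.43476
SE* = √12.43476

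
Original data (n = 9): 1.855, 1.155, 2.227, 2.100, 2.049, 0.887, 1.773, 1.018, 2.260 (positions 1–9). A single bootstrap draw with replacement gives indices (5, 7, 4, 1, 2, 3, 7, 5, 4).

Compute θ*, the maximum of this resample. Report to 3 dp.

θ* = 2.227

Resample values: 2.049, 1.773, 2.100, 1.855, 1.155, 2.227, 1.773, 2.049, 2.100.
Maximum = 2.227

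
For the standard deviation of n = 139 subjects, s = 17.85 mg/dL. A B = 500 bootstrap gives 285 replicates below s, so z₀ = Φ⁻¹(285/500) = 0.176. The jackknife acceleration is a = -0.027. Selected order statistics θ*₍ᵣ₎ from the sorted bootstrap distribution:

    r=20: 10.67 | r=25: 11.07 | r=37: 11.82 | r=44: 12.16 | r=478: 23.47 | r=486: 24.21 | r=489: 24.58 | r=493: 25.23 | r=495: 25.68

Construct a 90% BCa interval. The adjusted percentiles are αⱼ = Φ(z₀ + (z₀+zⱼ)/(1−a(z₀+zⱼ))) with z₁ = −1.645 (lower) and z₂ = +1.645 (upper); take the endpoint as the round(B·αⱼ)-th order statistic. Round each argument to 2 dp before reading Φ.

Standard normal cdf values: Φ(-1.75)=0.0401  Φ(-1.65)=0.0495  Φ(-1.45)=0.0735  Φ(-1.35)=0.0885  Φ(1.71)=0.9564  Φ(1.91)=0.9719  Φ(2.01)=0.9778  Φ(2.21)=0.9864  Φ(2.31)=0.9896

(12.16, 24.21)

Lower: z₀ + z₁ = 0.176 + (-1.645) = -1.469; 1 − a(z₀+z₁) = 1 − (-0.027)(-1.469) = 0.9603; argument = 0.176 + (-1.469)/0.9603 = -1.3537 → -1.35.
α₁ = Φ(-1.35) = 0.0885; rank = round(500 × 0.0885) = 44; θ*₍44₎ = 12.16.
Upper: z₀ + z₂ = 1.821; 1 − a(z₀+z₂) = 1.0492; argument = 1.9117 → 1.91; α₂ = 0.9719; rank = 486; θ*₍486₎ = 24.21.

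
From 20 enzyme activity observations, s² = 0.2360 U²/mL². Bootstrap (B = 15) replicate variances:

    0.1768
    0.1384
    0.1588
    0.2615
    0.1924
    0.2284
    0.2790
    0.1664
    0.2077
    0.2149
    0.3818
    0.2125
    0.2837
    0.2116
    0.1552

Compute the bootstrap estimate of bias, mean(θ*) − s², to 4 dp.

mean(θ*) = (0.1768 + 0.1384 + 0.1588 + 0.2615 + 0.1924 + 0.2284 + 0.2790 + 0.1664 + 0.2077 + 0.2149 + 0.3818 + 0.2125 + 0.2837 + 0.2116 + 0.1552) / 15 = 0.21794
bias = 0.21794 − 0.2360

bias = −0.0181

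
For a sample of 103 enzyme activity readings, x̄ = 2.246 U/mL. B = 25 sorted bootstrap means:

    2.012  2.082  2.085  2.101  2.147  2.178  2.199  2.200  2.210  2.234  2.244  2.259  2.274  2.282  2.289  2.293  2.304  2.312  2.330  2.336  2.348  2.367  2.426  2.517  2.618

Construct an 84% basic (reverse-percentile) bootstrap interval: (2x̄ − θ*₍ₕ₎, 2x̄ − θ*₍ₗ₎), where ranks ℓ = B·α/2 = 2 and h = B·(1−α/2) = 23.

Percentile endpoints at ranks 2 and 23: θ*₍2₎ = 2.082, θ*₍23₎ = 2.426.
Basic interval reflects these around x̄:
  lower = 2 × 2.246 − 2.426 = 2.066
  upper = 2 × 2.246 − 2.082 = 2.410

(2.066, 2.410)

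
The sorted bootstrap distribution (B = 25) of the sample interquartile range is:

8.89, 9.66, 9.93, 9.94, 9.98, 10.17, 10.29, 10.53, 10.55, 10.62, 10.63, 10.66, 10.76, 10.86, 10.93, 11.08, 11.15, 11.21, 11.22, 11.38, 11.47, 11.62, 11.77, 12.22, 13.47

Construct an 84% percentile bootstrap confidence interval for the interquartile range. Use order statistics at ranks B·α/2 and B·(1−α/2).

α = 0.16; lower rank = 25 × 0.080 = 2; upper rank = 25 × 0.920 = 23.
The 2nd smallest replicate is 9.66; the 23rd is 11.77.

(9.66, 11.77)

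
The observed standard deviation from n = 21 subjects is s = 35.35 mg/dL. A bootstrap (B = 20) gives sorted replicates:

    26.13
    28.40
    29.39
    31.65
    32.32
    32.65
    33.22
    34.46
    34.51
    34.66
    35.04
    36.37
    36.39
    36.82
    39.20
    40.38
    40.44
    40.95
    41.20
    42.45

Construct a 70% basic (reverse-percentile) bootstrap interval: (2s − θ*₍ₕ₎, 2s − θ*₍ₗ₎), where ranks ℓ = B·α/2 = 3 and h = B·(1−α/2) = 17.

(30.26, 41.31)

Percentile endpoints at ranks 3 and 17: θ*₍3₎ = 29.39, θ*₍17₎ = 40.44.
Basic interval reflects these around s:
  lower = 2 × 35.35 − 40.44 = 30.26
  upper = 2 × 35.35 − 29.39 = 41.31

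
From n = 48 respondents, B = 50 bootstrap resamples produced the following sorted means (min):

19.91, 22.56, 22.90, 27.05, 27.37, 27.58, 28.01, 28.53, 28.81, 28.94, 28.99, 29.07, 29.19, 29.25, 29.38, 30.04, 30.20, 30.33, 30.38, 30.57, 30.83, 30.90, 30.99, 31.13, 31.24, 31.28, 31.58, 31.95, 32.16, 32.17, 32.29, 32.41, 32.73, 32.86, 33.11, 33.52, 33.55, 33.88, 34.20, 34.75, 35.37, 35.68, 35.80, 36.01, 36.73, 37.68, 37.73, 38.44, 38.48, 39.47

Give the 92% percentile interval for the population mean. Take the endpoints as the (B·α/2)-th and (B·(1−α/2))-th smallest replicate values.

α = 0.08; lower rank = 50 × 0.040 = 2; upper rank = 50 × 0.960 = 48.
The 2nd smallest replicate is 22.56; the 48th is 38.44.

(22.56, 38.44)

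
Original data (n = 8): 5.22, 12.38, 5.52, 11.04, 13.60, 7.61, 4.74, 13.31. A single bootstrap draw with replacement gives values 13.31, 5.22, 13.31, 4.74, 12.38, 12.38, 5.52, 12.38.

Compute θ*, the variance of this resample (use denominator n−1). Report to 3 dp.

θ* = 15.631

Mean = 9.9050; sum of squared deviations = 109.4196
s² = 109.4196 / 7 = 15.6314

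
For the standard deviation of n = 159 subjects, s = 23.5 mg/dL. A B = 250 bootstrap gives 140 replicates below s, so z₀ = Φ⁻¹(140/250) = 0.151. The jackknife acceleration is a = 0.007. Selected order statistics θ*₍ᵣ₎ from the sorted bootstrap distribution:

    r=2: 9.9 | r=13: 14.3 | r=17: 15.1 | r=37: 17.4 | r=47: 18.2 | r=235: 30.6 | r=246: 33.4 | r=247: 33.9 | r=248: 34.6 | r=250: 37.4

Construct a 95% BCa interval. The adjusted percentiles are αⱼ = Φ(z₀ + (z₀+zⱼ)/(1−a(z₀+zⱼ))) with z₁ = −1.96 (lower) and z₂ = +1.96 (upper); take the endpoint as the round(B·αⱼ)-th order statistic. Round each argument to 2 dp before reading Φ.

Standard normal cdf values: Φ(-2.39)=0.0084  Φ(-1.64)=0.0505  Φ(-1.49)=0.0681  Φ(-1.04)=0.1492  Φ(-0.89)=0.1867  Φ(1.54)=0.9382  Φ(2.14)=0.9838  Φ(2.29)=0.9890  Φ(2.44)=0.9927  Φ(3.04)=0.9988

(14.3, 33.9)

Lower: z₀ + z₁ = 0.151 + (-1.960) = -1.809; 1 − a(z₀+z₁) = 1 − (0.007)(-1.809) = 1.0127; argument = 0.151 + (-1.809)/1.0127 = -1.6354 → -1.64.
α₁ = Φ(-1.64) = 0.0505; rank = round(250 × 0.0505) = 13; θ*₍13₎ = 14.3.
Upper: z₀ + z₂ = 2.111; 1 − a(z₀+z₂) = 0.9852; argument = 2.2937 → 2.29; α₂ = 0.9890; rank = 247; θ*₍247₎ = 33.9.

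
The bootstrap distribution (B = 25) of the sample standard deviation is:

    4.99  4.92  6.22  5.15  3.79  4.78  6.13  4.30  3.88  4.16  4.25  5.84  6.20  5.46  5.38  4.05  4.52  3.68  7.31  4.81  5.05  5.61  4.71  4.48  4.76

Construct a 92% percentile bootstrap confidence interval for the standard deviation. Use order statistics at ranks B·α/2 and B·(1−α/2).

(3.68, 6.22)

Sorted replicates: 3.68, 3.79, 3.88, 4.05, 4.16, 4.25, 4.30, 4.48, 4.52, 4.71, 4.76, 4.78, 4.81, 4.92, 4.99, 5.05, 5.15, 5.38, 5.46, 5.61, 5.84, 6.13, 6.20, 6.22, 7.31
α = 0.08; lower rank = 25 × 0.040 = 1; upper rank = 25 × 0.960 = 24.
The 1st smallest replicate is 3.68; the 24th is 6.22.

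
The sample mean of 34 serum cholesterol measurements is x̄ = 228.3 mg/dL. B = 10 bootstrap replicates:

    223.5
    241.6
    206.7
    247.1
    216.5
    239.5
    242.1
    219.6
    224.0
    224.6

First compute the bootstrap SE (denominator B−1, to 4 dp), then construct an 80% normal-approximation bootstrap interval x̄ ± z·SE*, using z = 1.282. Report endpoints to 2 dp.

(211.30, 245.30)

Mean of replicates = 228.5200; sum of squared deviations = 1582.4360; SE* = √(1582.4360/9) = 13.2599
Margin = 1.282 × 13.2599 = 16.999
Interval: 228.3 ± 16.999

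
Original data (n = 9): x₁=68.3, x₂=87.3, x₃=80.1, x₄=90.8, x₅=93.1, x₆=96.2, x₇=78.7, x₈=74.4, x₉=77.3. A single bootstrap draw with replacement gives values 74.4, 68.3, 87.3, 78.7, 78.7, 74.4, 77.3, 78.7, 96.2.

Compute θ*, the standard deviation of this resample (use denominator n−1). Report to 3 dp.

θ* = 8.091

Mean = 79.3333; sum of squared deviations = 523.7000
s² = 523.7000 / 8 = 65.4625
s = √65.4625 = 8.091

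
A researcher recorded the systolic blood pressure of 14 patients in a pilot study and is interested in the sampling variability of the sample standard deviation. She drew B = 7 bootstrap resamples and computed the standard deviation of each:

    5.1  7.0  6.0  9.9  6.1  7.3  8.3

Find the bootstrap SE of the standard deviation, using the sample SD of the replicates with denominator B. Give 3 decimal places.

Bootstrap SE is the standard deviation of the 7 replicate standard deviations.
Mean of replicates: (5.1 + 7.0 + 6.0 + 9.9 + 6.1 + 7.3 + 8.3) / 7 = 49.7000 / 7 = 7.1000
Sum of squared deviations: (−2.0000)² + (−0.1000)² + (−1.1000)² + (+2.8000)² + (−1.0000)² + (+0.2000)² + (+1.2000)² = 15.5400
Variance = 15.5400 / 7 = 2.2200
SE* = √2.2200

SE* = 1.490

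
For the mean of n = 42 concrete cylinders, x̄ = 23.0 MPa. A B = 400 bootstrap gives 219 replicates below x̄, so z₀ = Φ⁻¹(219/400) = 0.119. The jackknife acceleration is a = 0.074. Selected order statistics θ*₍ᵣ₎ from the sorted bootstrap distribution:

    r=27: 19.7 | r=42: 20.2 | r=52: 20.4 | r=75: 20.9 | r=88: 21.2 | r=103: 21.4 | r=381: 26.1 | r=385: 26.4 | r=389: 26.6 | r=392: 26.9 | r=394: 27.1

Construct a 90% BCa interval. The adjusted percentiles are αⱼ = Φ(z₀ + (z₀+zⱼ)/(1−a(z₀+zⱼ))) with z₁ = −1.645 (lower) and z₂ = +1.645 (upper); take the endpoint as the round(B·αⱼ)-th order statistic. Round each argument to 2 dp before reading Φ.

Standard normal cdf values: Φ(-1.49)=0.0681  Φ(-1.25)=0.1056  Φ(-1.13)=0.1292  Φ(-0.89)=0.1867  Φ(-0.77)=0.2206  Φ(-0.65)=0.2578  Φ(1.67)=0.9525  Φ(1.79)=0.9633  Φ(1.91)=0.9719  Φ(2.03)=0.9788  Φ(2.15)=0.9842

(20.2, 27.1)

Lower: z₀ + z₁ = 0.119 + (-1.645) = -1.526; 1 − a(z₀+z₁) = 1 − (0.074)(-1.526) = 1.1129; argument = 0.119 + (-1.526)/1.1129 = -1.2522 → -1.25.
α₁ = Φ(-1.25) = 0.1056; rank = round(400 × 0.1056) = 42; θ*₍42₎ = 20.2.
Upper: z₀ + z₂ = 1.764; 1 − a(z₀+z₂) = 0.8695; argument = 2.1478 → 2.15; α₂ = 0.9842; rank = 394; θ*₍394₎ = 27.1.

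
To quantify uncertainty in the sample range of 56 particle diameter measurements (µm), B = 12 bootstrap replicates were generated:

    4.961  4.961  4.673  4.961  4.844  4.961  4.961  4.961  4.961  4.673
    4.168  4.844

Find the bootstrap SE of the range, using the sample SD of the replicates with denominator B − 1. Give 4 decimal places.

SE* = 0.2351

Bootstrap SE is the standard deviation of the 12 replicate ranges.
Mean of replicates: (4.961 + 4.961 + 4.673 + 4.961 + 4.844 + 4.961 + 4.961 + 4.961 + 4.961 + 4.673 + 4.168 + 4.844) / 12 = 57.92900 / 12 = 4.82742
Sum of squared deviations: (+0.13358)² + (+0.13358)² + (−0.15442)² + (+0.13358)² + (+0.01658)² + (+0.13358)² + (+0.13358)² + (+0.13358)² + (+0.13358)² + (−0.15442)² + (−0.65942)² + (+0.01658)² = 0.60798
Variance = 0.60798 / 11 = 0.05527
SE* = √0.05527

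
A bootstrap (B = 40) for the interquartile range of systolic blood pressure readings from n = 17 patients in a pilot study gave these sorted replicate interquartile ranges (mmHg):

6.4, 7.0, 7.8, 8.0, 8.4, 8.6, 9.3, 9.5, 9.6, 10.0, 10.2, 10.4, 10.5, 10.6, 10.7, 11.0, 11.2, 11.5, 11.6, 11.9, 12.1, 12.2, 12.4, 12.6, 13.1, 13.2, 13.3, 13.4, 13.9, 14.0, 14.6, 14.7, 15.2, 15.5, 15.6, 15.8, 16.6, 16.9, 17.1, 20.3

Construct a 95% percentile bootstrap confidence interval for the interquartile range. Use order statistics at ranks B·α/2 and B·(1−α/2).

α = 0.05; lower rank = 40 × 0.025 = 1; upper rank = 40 × 0.975 = 39.
The 1st smallest replicate is 6.4; the 39th is 17.1.

(6.4, 17.1)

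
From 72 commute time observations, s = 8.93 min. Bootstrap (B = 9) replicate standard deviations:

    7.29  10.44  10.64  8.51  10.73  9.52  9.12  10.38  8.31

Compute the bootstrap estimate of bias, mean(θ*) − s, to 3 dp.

bias = +0.508

mean(θ*) = (7.29 + 10.44 + 10.64 + 8.51 + 10.73 + 9.52 + 9.12 + 10.38 + 8.31) / 9 = 9.4378
bias = 9.4378 − 8.93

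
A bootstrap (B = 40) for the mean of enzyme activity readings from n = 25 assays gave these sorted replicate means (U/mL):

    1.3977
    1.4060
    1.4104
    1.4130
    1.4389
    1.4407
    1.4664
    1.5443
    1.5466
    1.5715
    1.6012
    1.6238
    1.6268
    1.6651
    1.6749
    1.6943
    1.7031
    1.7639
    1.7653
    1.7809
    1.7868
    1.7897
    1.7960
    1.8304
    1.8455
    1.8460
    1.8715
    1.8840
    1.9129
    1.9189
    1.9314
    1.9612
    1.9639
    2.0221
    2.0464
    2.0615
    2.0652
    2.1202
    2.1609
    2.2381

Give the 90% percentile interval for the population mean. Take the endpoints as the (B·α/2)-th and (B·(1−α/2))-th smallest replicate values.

(1.4060, 2.1202)

α = 0.10; lower rank = 40 × 0.050 = 2; upper rank = 40 × 0.950 = 38.
The 2nd smallest replicate is 1.4060; the 38th is 2.1202.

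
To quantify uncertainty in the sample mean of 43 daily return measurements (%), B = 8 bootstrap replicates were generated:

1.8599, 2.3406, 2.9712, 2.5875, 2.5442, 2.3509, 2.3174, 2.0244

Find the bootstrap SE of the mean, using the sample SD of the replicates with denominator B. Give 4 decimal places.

SE* = 0.3207

Bootstrap SE is the standard deviation of the 8 replicate means.
Mean of replicates: (1.8599 + 2.3406 + 2.9712 + 2.5875 + 2.5442 + 2.3509 + 2.3174 + 2.0244) / 8 = 18.99610 / 8 = 2.37451
Sum of squared deviations: (−0.51461)² + (−0.03391)² + (+0.59669)² + (+0.21299)² + (+0.16969)² + (−0.02361)² + (−0.05711)² + (−0.35011)² = 0.82257
Variance = 0.82257 / 8 = 0.10282
SE* = √0.10282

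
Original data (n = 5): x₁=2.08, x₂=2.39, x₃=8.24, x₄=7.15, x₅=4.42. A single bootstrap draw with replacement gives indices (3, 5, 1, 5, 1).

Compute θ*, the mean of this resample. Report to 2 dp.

Resample values: 8.24, 4.42, 2.08, 4.42, 2.08.
Mean = (8.24 + 4.42 + 2.08 + 4.42 + 2.08) / 5 = 21.240 / 5 = 4.25

θ* = 4.25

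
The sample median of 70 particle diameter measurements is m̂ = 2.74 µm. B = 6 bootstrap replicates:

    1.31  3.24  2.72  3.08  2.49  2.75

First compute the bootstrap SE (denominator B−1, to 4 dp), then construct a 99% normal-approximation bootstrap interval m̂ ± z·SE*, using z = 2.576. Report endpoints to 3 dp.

Mean of replicates = 2.5983; sum of squared deviations = 2.3531; SE* = √(2.3531/5) = 0.6860
Margin = 2.576 × 0.6860 = 1.7671
Interval: 2.74 ± 1.7671

(0.973, 4.507)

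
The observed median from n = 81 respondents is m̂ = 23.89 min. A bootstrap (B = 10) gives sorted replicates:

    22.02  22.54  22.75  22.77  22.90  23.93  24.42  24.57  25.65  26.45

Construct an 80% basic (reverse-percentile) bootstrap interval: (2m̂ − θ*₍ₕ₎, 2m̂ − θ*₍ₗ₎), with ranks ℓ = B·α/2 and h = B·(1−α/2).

(22.13, 25.76)

Percentile endpoints at ranks 1 and 9: θ*₍1₎ = 22.02, θ*₍9₎ = 25.65.
Basic interval reflects these around m̂:
  lower = 2 × 23.89 − 25.65 = 22.13
  upper = 2 × 23.89 − 22.02 = 25.76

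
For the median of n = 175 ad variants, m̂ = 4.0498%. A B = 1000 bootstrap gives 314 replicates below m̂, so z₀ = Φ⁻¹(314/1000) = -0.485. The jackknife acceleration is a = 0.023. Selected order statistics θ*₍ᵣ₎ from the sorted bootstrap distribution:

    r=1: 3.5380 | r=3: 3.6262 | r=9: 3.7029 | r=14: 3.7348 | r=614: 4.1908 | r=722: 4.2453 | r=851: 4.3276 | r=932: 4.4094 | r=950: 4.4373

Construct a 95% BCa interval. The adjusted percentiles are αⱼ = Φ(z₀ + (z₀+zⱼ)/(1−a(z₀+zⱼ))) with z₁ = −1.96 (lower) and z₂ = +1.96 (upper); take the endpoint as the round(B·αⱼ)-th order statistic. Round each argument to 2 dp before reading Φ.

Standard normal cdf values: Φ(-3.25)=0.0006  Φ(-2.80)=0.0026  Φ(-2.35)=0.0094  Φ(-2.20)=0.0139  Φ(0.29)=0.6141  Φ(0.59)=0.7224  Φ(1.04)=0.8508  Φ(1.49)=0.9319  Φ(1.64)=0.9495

Lower: z₀ + z₁ = -0.485 + (-1.960) = -2.445; 1 − a(z₀+z₁) = 1 − (0.023)(-2.445) = 1.0562; argument = -0.485 + (-2.445)/1.0562 = -2.7998 → -2.80.
α₁ = Φ(-2.80) = 0.0026; rank = round(1000 × 0.0026) = 3; θ*₍3₎ = 3.6262.
Upper: z₀ + z₂ = 1.475; 1 − a(z₀+z₂) = 0.9661; argument = 1.0418 → 1.04; α₂ = 0.8508; rank = 851; θ*₍851₎ = 4.3276.

(3.6262, 4.3276)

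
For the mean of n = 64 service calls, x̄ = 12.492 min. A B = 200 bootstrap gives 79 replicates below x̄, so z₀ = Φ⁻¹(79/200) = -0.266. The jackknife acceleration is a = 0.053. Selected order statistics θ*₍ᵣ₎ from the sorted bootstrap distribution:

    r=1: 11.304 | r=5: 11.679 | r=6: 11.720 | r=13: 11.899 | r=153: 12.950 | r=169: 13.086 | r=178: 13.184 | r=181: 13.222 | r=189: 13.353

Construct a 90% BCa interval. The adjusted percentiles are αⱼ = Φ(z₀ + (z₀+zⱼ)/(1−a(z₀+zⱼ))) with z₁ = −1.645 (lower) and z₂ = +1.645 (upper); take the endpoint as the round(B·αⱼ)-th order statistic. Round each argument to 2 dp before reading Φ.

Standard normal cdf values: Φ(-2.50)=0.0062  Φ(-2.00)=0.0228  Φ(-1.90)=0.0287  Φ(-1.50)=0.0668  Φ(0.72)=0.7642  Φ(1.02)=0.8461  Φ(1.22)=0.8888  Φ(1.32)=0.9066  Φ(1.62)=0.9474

Lower: z₀ + z₁ = -0.266 + (-1.645) = -1.911; 1 − a(z₀+z₁) = 1 − (0.053)(-1.911) = 1.1013; argument = -0.266 + (-1.911)/1.1013 = -2.0012 → -2.00.
α₁ = Φ(-2.00) = 0.0228; rank = round(200 × 0.0228) = 5; θ*₍5₎ = 11.679.
Upper: z₀ + z₂ = 1.379; 1 − a(z₀+z₂) = 0.9269; argument = 1.2217 → 1.22; α₂ = 0.8888; rank = 178; θ*₍178₎ = 13.184.

(11.679, 13.184)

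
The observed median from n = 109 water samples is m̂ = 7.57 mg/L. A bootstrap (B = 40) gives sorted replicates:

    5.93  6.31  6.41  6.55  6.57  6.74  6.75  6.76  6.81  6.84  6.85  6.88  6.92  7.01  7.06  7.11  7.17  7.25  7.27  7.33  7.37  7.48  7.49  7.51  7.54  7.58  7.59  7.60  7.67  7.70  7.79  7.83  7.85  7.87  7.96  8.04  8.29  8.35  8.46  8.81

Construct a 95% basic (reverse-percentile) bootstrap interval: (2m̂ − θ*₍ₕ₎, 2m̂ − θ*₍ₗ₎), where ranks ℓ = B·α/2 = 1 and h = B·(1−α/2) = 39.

(6.68, 9.21)

Percentile endpoints at ranks 1 and 39: θ*₍1₎ = 5.93, θ*₍39₎ = 8.46.
Basic interval reflects these around m̂:
  lower = 2 × 7.57 − 8.46 = 6.68
  upper = 2 × 7.57 − 5.93 = 9.21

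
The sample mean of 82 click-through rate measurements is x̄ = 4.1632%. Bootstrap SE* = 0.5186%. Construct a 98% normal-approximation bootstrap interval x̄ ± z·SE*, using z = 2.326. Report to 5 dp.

Margin = 2.326 × 0.5186 = 1.206264
Interval: 4.1632 ± 1.206264

(2.95694, 5.36946)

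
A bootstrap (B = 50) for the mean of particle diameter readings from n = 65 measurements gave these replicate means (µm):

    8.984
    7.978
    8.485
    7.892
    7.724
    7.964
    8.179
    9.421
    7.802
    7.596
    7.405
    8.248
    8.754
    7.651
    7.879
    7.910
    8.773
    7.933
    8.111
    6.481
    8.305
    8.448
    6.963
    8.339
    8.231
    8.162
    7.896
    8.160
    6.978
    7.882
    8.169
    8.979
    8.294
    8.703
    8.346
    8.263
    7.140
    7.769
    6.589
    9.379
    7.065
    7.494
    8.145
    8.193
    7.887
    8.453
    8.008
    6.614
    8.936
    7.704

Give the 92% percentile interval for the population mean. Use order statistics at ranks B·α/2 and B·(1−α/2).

Sorted replicates: 6.481, 6.589, 6.614, 6.963, 6.978, 7.065, 7.140, 7.405, 7.494, 7.596, 7.651, 7.704, 7.724, 7.769, 7.802, 7.879, 7.882, 7.887, 7.892, 7.896, 7.910, 7.933, 7.964, 7.978, 8.008, 8.111, 8.145, 8.160, 8.162, 8.169, 8.179, 8.193, 8.231, 8.248, 8.263, 8.294, 8.305, 8.339, 8.346, 8.448, 8.453, 8.485, 8.703, 8.754, 8.773, 8.936, 8.979, 8.984, 9.379, 9.421
α = 0.08; lower rank = 50 × 0.040 = 2; upper rank = 50 × 0.960 = 48.
The 2nd smallest replicate is 6.589; the 48th is 8.984.

(6.589, 8.984)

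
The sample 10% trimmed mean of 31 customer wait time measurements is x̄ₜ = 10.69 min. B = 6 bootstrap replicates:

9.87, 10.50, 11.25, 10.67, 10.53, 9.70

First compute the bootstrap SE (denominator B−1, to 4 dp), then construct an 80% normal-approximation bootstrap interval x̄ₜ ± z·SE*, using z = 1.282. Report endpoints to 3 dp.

Mean of replicates = 10.4200; sum of squared deviations = 1.5908; SE* = √(1.5908/5) = 0.5641
Margin = 1.282 × 0.5641 = 0.7232
Interval: 10.69 ± 0.7232

(9.967, 11.413)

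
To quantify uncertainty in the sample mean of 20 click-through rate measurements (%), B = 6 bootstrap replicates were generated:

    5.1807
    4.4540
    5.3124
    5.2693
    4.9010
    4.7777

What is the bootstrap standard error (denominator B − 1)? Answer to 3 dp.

SE* = 0.334

Bootstrap SE is the standard deviation of the 6 replicate means.
Mean of replicates: (5.1807 + 4.4540 + 5.3124 + 5.2693 + 4.9010 + 4.7777) / 6 = 29.89510 / 6 = 4.98252
Sum of squared deviations: (+0.19818)² + (−0.52852)² + (+0.32988)² + (+0.28678)² + (−0.08152)² + (−0.20482)² = 0.55827
Variance = 0.55827 / 5 = 0.11165
SE* = √0.11165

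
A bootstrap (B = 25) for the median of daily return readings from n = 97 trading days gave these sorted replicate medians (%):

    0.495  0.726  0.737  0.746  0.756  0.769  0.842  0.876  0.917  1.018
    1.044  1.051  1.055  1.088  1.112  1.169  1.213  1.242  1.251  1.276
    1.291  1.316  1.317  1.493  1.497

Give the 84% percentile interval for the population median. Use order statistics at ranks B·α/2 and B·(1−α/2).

α = 0.16; lower rank = 25 × 0.080 = 2; upper rank = 25 × 0.920 = 23.
The 2nd smallest replicate is 0.726; the 23rd is 1.317.

(0.726, 1.317)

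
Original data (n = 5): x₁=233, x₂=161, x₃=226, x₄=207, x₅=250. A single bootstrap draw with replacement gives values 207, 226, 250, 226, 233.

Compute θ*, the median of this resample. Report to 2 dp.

Sorted: 207, 226, 226, 233, 250
Median = middle value = 226.00

θ* = 226.00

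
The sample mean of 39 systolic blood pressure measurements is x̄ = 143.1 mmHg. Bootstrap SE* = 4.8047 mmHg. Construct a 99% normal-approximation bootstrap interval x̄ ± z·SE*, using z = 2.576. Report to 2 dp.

Margin = 2.576 × 4.8047 = 12.377
Interval: 143.1 ± 12.377

(130.72, 155.48)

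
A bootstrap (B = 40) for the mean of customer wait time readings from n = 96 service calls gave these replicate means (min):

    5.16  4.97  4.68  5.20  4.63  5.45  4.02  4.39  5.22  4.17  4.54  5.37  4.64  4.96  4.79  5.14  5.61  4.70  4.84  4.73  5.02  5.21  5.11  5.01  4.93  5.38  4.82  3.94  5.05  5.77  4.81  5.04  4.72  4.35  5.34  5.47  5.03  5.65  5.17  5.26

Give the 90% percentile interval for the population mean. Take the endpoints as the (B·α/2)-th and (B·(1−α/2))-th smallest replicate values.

Sorted replicates: 3.94, 4.02, 4.17, 4.35, 4.39, 4.54, 4.63, 4.64, 4.68, 4.70, 4.72, 4.73, 4.79, 4.81, 4.82, 4.84, 4.93, 4.96, 4.97, 5.01, 5.02, 5.03, 5.04, 5.05, 5.11, 5.14, 5.16, 5.17, 5.20, 5.21, 5.22, 5.26, 5.34, 5.37, 5.38, 5.45, 5.47, 5.61, 5.65, 5.77
α = 0.10; lower rank = 40 × 0.050 = 2; upper rank = 40 × 0.950 = 38.
The 2nd smallest replicate is 4.02; the 38th is 5.61.

(4.02, 5.61)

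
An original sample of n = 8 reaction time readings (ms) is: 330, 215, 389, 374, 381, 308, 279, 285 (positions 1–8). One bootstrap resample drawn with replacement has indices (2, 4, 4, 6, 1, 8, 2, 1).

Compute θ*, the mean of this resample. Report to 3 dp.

θ* = 303.875

Resample values: 215, 374, 374, 308, 330, 285, 215, 330.
Mean = (215 + 374 + 374 + 308 + 330 + 285 + 215 + 330) / 8 = 2431.0 / 8 = 303.875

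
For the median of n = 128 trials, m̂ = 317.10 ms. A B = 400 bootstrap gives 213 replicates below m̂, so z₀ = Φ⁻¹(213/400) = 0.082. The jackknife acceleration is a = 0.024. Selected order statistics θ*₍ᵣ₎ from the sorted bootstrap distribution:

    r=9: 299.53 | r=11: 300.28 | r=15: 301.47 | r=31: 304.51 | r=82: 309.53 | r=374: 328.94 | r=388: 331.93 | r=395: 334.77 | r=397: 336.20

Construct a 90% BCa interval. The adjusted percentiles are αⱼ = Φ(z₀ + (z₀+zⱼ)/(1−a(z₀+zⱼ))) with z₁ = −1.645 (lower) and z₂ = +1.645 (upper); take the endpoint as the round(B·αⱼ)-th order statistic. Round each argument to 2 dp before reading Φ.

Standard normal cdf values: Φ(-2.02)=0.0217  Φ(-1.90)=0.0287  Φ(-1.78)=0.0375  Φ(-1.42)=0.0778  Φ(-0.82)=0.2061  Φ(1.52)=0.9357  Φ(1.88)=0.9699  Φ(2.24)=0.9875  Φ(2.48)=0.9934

(304.51, 331.93)

Lower: z₀ + z₁ = 0.082 + (-1.645) = -1.563; 1 − a(z₀+z₁) = 1 − (0.024)(-1.563) = 1.0375; argument = 0.082 + (-1.563)/1.0375 = -1.4245 → -1.42.
α₁ = Φ(-1.42) = 0.0778; rank = round(400 × 0.0778) = 31; θ*₍31₎ = 304.51.
Upper: z₀ + z₂ = 1.727; 1 − a(z₀+z₂) = 0.9586; argument = 1.8837 → 1.88; α₂ = 0.9699; rank = 388; θ*₍388₎ = 331.93.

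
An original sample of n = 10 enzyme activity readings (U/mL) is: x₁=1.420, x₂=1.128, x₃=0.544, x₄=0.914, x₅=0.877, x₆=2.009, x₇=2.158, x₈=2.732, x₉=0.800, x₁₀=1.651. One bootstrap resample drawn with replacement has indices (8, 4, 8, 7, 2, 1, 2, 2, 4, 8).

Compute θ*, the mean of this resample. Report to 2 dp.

θ* = 1.70

Resample values: 2.732, 0.914, 2.732, 2.158, 1.128, 1.420, 1.128, 1.128, 0.914, 2.732.
Mean = (2.732 + 0.914 + 2.732 + 2.158 + 1.128 + 1.420 + 1.128 + 1.128 + 0.914 + 2.732) / 10 = 16.9860 / 10 = 1.70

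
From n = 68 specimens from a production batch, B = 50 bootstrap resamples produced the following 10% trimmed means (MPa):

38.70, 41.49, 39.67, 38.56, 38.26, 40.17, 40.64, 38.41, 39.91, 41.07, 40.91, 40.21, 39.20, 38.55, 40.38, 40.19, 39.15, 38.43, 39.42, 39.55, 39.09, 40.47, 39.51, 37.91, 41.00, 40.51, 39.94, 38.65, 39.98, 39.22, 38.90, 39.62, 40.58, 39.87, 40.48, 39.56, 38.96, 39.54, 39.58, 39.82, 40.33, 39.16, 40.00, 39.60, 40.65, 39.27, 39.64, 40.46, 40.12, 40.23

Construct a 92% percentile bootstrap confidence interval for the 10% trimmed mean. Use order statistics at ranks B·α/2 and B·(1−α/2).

(38.26, 41.00)

Sorted replicates: 37.91, 38.26, 38.41, 38.43, 38.55, 38.56, 38.65, 38.70, 38.90, 38.96, 39.09, 39.15, 39.16, 39.20, 39.22, 39.27, 39.42, 39.51, 39.54, 39.55, 39.56, 39.58, 39.60, 39.62, 39.64, 39.67, 39.82, 39.87, 39.91, 39.94, 39.98, 40.00, 40.12, 40.17, 40.19, 40.21, 40.23, 40.33, 40.38, 40.46, 40.47, 40.48, 40.51, 40.58, 40.64, 40.65, 40.91, 41.00, 41.07, 41.49
α = 0.08; lower rank = 50 × 0.040 = 2; upper rank = 50 × 0.960 = 48.
The 2nd smallest replicate is 38.26; the 48th is 41.00.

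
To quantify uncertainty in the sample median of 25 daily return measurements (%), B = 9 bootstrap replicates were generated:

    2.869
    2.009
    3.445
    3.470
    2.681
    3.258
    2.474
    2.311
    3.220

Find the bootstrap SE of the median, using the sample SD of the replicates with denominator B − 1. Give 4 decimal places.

SE* = 0.5255

Bootstrap SE is the standard deviation of the 9 replicate medians.
Mean of replicates: (2.869 + 2.009 + 3.445 + 3.470 + 2.681 + 3.258 + 2.474 + 2.311 + 3.220) / 9 = 25.73700 / 9 = 2.85967
Sum of squared deviations: (+0.00933)² + (−0.85067)² + (+0.58533)² + (+0.61033)² + (−0.17867)² + (+0.39833)² + (−0.38567)² + (−0.54867)² + (+0.36033)² = 2.20905
Variance = 2.20905 / 8 = 0.27613
SE* = √0.27613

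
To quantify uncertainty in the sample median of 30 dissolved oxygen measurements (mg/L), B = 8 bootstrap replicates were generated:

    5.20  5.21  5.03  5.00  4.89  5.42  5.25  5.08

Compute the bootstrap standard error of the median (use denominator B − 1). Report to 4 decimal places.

Bootstrap SE is the standard deviation of the 8 replicate medians.
Mean of replicates: (5.20 + 5.21 + 5.03 + 5.00 + 4.89 + 5.42 + 5.25 + 5.08) / 8 = 41.08000 / 8 = 5.13500
Sum of squared deviations: (+0.06500)² + (+0.07500)² + (−0.10500)² + (−0.13500)² + (−0.24500)² + (+0.28500)² + (+0.11500)² + (−0.05500)² = 0.19660
Variance = 0.19660 / 7 = 0.02809
SE* = √0.02809

SE* = 0.1676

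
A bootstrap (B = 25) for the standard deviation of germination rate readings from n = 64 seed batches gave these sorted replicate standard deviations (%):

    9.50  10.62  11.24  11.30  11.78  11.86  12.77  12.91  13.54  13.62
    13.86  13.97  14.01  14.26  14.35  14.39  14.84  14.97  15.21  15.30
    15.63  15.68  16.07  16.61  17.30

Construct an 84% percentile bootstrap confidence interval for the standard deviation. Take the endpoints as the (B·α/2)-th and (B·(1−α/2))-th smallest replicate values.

(10.62, 16.07)

α = 0.16; lower rank = 25 × 0.080 = 2; upper rank = 25 × 0.920 = 23.
The 2nd smallest replicate is 10.62; the 23rd is 16.07.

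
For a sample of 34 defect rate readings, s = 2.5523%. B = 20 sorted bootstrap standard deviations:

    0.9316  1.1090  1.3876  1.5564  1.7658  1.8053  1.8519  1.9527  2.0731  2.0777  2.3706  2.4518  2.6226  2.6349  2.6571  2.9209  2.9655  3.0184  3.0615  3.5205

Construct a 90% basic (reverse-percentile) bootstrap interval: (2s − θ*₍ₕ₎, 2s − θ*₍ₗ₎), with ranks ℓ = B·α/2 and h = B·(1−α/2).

Percentile endpoints at ranks 1 and 19: θ*₍1₎ = 0.9316, θ*₍19₎ = 3.0615.
Basic interval reflects these around s:
  lower = 2 × 2.5523 − 3.0615 = 2.0431
  upper = 2 × 2.5523 − 0.9316 = 4.1730

(2.0431, 4.1730)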